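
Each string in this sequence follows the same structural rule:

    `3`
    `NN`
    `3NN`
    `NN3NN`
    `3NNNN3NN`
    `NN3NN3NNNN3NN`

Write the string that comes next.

Each term (from the third on) is the two preceding terms concatenated in order: term 3 = 3·NN = 3NN.
So term 7 is 3NNNN3NN·NN3NN3NNNN3NN.

3NNNN3NNNN3NN3NNNN3NN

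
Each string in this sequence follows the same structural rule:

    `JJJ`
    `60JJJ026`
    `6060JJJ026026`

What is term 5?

60606060JJJ026026026026

Every step adds 60 to the front and 026 to the end of the previous string.
From 6060JJJ026026, 2 further steps: 6060JJJ026026 → 606060JJJ026026026 → (answer).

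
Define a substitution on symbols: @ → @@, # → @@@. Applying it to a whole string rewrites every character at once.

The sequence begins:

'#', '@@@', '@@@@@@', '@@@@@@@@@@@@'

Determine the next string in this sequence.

Apply φ to @@@@@@@@@@@@ symbol by symbol: @→@@, @→@@, @→@@, @→@@, @→@@, @→@@, @→@@, @→@@, @→@@, @→@@, @→@@, @→@@; joined: @@ @@ @@ @@ @@ @@ @@ @@ @@ @@ @@ @@.

@@@@@@@@@@@@@@@@@@@@@@@@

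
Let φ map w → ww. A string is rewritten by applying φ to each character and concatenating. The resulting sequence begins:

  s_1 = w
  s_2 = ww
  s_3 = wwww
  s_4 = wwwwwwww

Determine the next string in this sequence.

Rewriting each symbol of wwwwwwww: w→ww, w→ww, w→ww, w→ww, w→ww, w→ww, w→ww, w→ww, which concatenates to ww ww ww ww ww ww ww ww.

wwwwwwwwwwwwwwww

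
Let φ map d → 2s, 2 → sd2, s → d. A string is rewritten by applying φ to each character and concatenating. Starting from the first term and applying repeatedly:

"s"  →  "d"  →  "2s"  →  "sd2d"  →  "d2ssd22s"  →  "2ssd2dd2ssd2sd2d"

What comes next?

sd2dd2ssd22s2ssd2dd2ssd2d2ssd22s

Replace each of the 16 characters of 2ssd2dd2ssd2sd2d in place — sd2 d d 2s sd2 2s 2s sd2 d d 2s sd2 d 2s sd2 2s — and concatenate.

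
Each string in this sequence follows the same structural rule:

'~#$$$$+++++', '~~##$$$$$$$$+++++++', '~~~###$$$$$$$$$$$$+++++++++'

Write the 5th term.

~~~~~#####$$$$$$$$$$$$$$$$$$$$+++++++++++++

Term n consists of n ~'s, followed by n #'s, followed by 4n $'s, followed by 2n+3 +'s (n = 1, 2, …).
Setting n = 5 gives 5, 5, 20, 13 characters in each block.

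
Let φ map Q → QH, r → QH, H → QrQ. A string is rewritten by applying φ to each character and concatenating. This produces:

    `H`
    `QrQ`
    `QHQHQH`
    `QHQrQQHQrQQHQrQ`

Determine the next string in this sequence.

Replace each of the 15 characters of QHQrQQHQrQQHQrQ in place — QH QrQ QH QH QH QH QrQ QH QH QH QH QrQ QH QH QH — and concatenate.

QHQrQQHQHQHQHQrQQHQHQHQHQrQQHQHQH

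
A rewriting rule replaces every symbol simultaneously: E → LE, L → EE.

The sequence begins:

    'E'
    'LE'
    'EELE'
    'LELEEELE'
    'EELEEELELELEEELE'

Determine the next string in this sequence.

φ(EELEEELELELEEELE) expands symbol-by-symbol to LE LE EE LE LE LE EE LE EE LE EE LE LE LE EE LE; joining the 16 pieces gives the next term.

LELEEELELELEEELEEELEEELELELEEELE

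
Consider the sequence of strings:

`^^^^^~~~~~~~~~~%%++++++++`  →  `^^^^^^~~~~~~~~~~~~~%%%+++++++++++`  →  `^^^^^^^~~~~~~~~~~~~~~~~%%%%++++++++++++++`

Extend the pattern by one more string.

^^^^^^^^~~~~~~~~~~~~~~~~~~~%%%%%+++++++++++++++++

Term n consists of n+2 ^'s, followed by 3n+1 ~'s, followed by n-1 %'s, followed by 3n-1 +'s, where the shown terms are n = 3, 4, 5.
For the next term, n = 6, so the run lengths are 8, 19, 5, 17.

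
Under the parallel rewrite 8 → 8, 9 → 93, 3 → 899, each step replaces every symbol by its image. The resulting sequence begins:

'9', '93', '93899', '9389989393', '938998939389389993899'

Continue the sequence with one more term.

938998939389389993899893899893939389989393

Replace each of the 21 characters of 938998939389389993899 in place — 93 899 8 93 93 8 93 899 93 899 8 93 899 8 93 93 93 899 8 93 93 — and concatenate.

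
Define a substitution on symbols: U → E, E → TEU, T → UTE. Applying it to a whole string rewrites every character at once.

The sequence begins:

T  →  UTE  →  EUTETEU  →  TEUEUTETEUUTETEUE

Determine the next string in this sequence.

UTETEUETEUEUTETEUUTETEUEEUTETEUUTETEUETEU

Replace each of the 17 characters of TEUEUTETEUUTETEUE in place — UTE TEU E TEU E UTE TEU UTE TEU E E UTE TEU UTE TEU E TEU — and concatenate.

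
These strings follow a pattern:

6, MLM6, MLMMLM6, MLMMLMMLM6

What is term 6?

MLMMLMMLMMLMMLM6

Every step adds MLM at the front: s(k+1) = MLM·s(k).
From MLMMLMMLM6, 2 further steps: MLMMLMMLM6 → MLMMLMMLMMLM6 → (answer).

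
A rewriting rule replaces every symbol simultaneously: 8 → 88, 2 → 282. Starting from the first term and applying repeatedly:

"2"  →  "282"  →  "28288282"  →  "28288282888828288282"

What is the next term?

Replace each of the 20 characters of 28288282888828288282 in place — 282 88 282 88 88 282 88 282 88 88 88 88 282 88 282 88 88 282 88 282 — and concatenate.

282882828888282882828888888828288282888828288282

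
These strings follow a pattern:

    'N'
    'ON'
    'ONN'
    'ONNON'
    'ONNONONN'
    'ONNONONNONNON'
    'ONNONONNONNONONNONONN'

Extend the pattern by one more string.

This is a Fibonacci-style word recurrence s(k) = s(k−1)·s(k−2): e.g. ON·N = ONN.
The next term joins ONNONONNONNONONNONONN and ONNONONNONNON.

ONNONONNONNONONNONONNONNONONNONNON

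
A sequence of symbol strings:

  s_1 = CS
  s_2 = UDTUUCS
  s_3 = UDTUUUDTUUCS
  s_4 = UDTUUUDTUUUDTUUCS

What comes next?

UDTUUUDTUUUDTUUUDTUUCS

Every step adds UDTUU at the front: s(k+1) = UDTUU·s(k).
One more step from UDTUUUDTUUUDTUUCS gives the answer.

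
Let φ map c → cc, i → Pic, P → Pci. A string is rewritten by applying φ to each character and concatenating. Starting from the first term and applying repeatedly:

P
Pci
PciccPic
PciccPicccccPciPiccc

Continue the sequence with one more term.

Rewriting the 20 symbols of PciccPicccccPciPiccc one by one yields Pci cc Pic cc cc Pci Pic cc cc cc cc cc Pci cc Pic Pci Pic cc cc cc; concatenated:

PciccPicccccPciPicccccccccccPciccPicPciPiccccccc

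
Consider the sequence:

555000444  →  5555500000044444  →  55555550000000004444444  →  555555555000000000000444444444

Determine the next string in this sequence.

The n-th term is 2n+1 5's then 3n 0's then 2n+1 4's (n = 1, 2, …).
Setting n = 5 gives 11, 15, 11 characters in each block.

5555555555500000000000000044444444444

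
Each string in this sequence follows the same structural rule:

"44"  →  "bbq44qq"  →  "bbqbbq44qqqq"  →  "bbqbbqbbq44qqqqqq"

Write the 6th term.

bbqbbqbbqbbqbbq44qqqqqqqqqq

Every step adds bbq to the front and qq to the end of the previous string.
From bbqbbqbbq44qqqqqq, 2 further steps: bbqbbqbbq44qqqqqq → bbqbbqbbqbbq44qqqqqqqq → (answer).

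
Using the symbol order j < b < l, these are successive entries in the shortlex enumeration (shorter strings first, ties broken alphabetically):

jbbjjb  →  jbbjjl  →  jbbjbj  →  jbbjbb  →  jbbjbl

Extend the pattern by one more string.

jbbjlj

The successor of jbbjbl increments the rightmost position that isn't already l and resets every position after it to j.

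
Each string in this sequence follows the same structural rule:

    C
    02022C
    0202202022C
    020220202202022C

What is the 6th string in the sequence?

Every step adds 02022 at the front: s(k+1) = 02022·s(k).
From 020220202202022C, 2 further steps: 020220202202022C → 02022020220202202022C → (answer).

0202202022020220202202022C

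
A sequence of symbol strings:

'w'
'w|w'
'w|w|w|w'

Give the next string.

Each string is two copies of the previous one joined by '|'.
So the next term is two copies of w|w|w|w with '|' between the halves.

w|w|w|w|w|w|w|w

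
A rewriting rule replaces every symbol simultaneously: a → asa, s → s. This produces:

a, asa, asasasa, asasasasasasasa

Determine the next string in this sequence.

φ(asasasasasasasa) expands symbol-by-symbol to asa s asa s asa s asa s asa s asa s asa s asa; joining the 15 pieces gives the next term.

asasasasasasasasasasasasasasasa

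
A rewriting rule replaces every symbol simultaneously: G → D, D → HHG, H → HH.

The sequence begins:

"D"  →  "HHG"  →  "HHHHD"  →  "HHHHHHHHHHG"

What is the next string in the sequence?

Apply φ to HHHHHHHHHHG symbol by symbol: H→HH, H→HH, H→HH, H→HH, H→HH, H→HH, H→HH, H→HH, H→HH, H→HH, G→D; joined: HH HH HH HH HH HH HH HH HH HH D.

HHHHHHHHHHHHHHHHHHHHD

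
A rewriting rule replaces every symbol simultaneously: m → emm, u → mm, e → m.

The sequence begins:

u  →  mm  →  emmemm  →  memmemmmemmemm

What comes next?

Applying the rule to each of the 14 symbols of memmemmmemmemm gives the pieces emm m emm emm m emm emm emm m emm emm m emm emm, which concatenate to the answer.

emmmemmemmmemmemmemmmemmemmmemmemm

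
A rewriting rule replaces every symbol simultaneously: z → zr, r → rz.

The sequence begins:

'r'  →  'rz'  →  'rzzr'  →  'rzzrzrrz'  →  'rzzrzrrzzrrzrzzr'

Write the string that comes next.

Rewriting the 16 symbols of rzzrzrrzzrrzrzzr one by one yields rz zr zr rz zr rz rz zr zr rz rz zr rz zr zr rz; concatenated:

rzzrzrrzzrrzrzzrzrrzrzzrrzzrzrrz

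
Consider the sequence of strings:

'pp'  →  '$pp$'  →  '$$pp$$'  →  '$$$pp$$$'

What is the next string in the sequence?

$$$$pp$$$$

Every step adds $ to the front and $ to the end of the previous string.
One more step from $$$pp$$$ gives the answer.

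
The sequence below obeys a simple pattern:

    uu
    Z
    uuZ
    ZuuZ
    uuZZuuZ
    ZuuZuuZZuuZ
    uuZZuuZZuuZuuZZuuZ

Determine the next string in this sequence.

ZuuZuuZZuuZuuZZuuZZuuZuuZZuuZ

From term 3 onward, concatenate the second-to-last term with the last: uu·Z = uuZ, Z·uuZ = ZuuZ, …
The next term joins ZuuZuuZZuuZ and uuZZuuZZuuZuuZZuuZ.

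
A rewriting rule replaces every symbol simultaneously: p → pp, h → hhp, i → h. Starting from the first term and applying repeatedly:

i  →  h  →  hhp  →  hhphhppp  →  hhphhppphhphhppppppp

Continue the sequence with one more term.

hhphhppphhphhppppppphhphhppphhphhppppppppppppppp

Applying the rule to each of the 20 symbols of hhphhppphhphhppppppp gives the pieces hhp hhp pp hhp hhp pp pp pp hhp hhp pp hhp hhp pp pp pp pp pp pp pp, which concatenate to the answer.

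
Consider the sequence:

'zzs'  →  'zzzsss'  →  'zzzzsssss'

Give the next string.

Term n consists of n+1 z's, followed by 2n-1 s's (n = 1, 2, …).
Setting n = 4 gives 5, 7 characters in each block.

zzzzzsssssss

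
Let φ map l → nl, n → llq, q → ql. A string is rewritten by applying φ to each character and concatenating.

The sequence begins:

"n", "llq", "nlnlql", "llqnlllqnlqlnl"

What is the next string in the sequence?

φ(llqnlllqnlqlnl) expands symbol-by-symbol to nl nl ql llq nl nl nl ql llq nl ql nl llq nl; joining the 14 pieces gives the next term.

nlnlqlllqnlnlnlqlllqnlqlnlllqnl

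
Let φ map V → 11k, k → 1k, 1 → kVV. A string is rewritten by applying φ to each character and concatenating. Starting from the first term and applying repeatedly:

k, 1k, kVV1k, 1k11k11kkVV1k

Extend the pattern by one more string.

Replace each of the 13 characters of 1k11k11kkVV1k in place — kVV 1k kVV kVV 1k kVV kVV 1k 1k 11k 11k kVV 1k — and concatenate.

kVV1kkVVkVV1kkVVkVV1k1k11k11kkVV1k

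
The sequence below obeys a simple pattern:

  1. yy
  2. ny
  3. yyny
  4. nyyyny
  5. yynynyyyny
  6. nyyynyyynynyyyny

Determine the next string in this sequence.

yynynyyynynyyynyyynynyyyny

This is a Fibonacci-style word recurrence s(k) = s(k−2)·s(k−1): e.g. yy·ny = yyny.
So term 7 is yynynyyyny·nyyynyyynynyyyny.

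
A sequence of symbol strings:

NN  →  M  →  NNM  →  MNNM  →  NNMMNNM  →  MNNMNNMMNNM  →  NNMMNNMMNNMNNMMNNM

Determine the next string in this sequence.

From term 3 onward, concatenate the second-to-last term with the last: NN·M = NNM, M·NNM = MNNM, …
The next term joins MNNMNNMMNNM and NNMMNNMMNNMNNMMNNM.

MNNMNNMMNNMNNMMNNMMNNMNNMMNNM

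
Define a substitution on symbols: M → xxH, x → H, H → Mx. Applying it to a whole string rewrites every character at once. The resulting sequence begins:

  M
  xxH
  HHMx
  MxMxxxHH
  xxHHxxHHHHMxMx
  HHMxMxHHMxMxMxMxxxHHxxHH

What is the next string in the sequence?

Replace each of the 24 characters of HHMxMxHHMxMxMxMxxxHHxxHH in place — Mx Mx xxH H xxH H Mx Mx xxH H xxH H xxH H xxH H H H Mx Mx H H Mx Mx — and concatenate.

MxMxxxHHxxHHMxMxxxHHxxHHxxHHxxHHHHMxMxHHMxMx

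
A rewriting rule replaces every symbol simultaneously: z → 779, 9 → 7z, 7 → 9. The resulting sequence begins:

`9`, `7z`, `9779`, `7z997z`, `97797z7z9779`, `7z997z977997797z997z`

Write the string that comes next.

97797z7z97797z997z7z997z97797z7z9779

Replace each of the 20 characters of 7z997z977997797z997z in place — 9 779 7z 7z 9 779 7z 9 9 7z 7z 9 9 7z 9 779 7z 7z 9 779 — and concatenate.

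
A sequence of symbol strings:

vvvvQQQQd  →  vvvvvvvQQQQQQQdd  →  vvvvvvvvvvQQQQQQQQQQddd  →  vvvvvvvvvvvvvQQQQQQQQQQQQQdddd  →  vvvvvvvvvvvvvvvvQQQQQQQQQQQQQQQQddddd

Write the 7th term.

vvvvvvvvvvvvvvvvvvvvvvQQQQQQQQQQQQQQQQQQQQQQddddddd

Term n consists of 3n+1 v's, followed by 3n+1 Q's, followed by n d's (n = 1, 2, …).
Setting n = 7 gives 22, 22, 7 characters in each block.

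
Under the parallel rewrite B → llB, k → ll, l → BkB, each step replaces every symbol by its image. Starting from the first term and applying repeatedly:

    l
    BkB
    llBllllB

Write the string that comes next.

BkBBkBllBBkBBkBBkBBkBllB

Apply φ to llBllllB symbol by symbol: l→BkB, l→BkB, B→llB, l→BkB, l→BkB, l→BkB, l→BkB, B→llB; joined: BkB BkB llB BkB BkB BkB BkB llB.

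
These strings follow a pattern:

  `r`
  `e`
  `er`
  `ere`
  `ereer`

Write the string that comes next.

Each term (from the third on) is the previous term followed by the one before it: term 3 = e·r = er.
The next term joins ereer and ere.

ereerere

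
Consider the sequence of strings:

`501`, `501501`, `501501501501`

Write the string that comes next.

501501501501501501501501

Each string is two copies of the previous one concatenated.
So the next term is two copies of 501501501501.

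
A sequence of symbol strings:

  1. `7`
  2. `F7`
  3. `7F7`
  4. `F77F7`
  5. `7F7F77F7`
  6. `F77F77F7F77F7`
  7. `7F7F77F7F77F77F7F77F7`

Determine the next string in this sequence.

F77F77F7F77F77F7F77F7F77F77F7F77F7

Each term (from the third on) is the two preceding terms concatenated in order: term 3 = 7·F7 = 7F7.
The next term joins F77F77F7F77F7 and 7F7F77F7F77F77F7F77F7.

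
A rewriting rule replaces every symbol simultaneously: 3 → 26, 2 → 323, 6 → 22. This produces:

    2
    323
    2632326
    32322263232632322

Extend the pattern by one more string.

2632326323323323222632326323222632326323323

φ(32322263232632322) expands symbol-by-symbol to 26 323 26 323 323 323 22 26 323 26 323 22 26 323 26 323 323; joining the 17 pieces gives the next term.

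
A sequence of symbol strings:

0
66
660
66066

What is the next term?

66066660

Each term (from the third on) is the previous term followed by the one before it: term 3 = 66·0 = 660.
The next term joins 66066 and 660.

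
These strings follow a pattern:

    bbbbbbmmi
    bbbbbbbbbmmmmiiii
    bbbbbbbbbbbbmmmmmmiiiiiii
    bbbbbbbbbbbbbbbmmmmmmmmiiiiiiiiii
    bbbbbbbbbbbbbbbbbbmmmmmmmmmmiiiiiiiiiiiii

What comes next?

bbbbbbbbbbbbbbbbbbbbbmmmmmmmmmmmmiiiiiiiiiiiiiiii

Reading off run lengths: b runs 6, 9, 12, 15, 18; m runs 2, 4, 6, 8, 10; i runs 1, 4, 7, 10, 13 — each is linear in n (n = 1, 2, …).
Setting n = 6 gives 21, 12, 16 characters in each block.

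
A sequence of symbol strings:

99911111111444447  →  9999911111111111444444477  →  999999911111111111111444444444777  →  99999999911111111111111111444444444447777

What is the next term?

Each string has the form 9^{2n-1} 1^{3n+2} 4^{2n+1} 7^{n-1}, where the shown terms are n = 2, 3, 4, 5.
For the next term, n = 6, so the run lengths are 11, 20, 13, 5.

9999999999911111111111111111111444444444444477777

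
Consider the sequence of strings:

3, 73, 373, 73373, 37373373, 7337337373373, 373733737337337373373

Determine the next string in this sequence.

7337337373373373733737337337373373

Each term (from the third on) is the two preceding terms concatenated in order: term 3 = 3·73 = 373.
Continuing: 7337337373373 · 373733737337337373373 gives term 8.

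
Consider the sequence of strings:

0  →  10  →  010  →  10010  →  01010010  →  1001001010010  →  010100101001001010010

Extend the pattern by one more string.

1001001010010010100101001001010010

From term 3 onward, concatenate the second-to-last term with the last: 0·10 = 010, 10·010 = 10010, …
The next term joins 1001001010010 and 010100101001001010010.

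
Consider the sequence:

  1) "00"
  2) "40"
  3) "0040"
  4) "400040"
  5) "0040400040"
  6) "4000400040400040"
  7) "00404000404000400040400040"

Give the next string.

From term 3 onward, concatenate the second-to-last term with the last: 00·40 = 0040, 40·0040 = 400040, …
So term 8 is 4000400040400040·00404000404000400040400040.

400040004040004000404000404000400040400040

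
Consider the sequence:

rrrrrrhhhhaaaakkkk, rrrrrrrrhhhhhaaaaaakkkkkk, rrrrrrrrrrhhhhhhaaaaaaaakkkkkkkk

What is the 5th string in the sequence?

Each string has the form r^{2n+2} h^{n+2} a^{2n} k^{2n}, where the shown terms are n = 2, 3, 4.
For term 5, n = 6, so the run lengths are 14, 8, 12, 12.

rrrrrrrrrrrrrrhhhhhhhhaaaaaaaaaaaakkkkkkkkkkkk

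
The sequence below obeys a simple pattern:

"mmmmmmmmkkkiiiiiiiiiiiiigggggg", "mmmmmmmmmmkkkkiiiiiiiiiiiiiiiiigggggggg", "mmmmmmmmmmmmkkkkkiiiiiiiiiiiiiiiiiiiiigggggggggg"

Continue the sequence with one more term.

mmmmmmmmmmmmmmkkkkkkiiiiiiiiiiiiiiiiiiiiiiiiigggggggggggg

Each string has the form m^{2n+2} k^{n} i^{4n+1} g^{2n}, where the shown terms are n = 3, 4, 5.
At n = 6 the blocks have lengths 14, 6, 25, 12.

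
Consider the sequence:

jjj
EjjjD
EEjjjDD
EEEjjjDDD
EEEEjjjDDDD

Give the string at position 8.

EEEEEEEjjjDDDDDDD

Each term wraps the previous one in E on the left and D on the right.
From EEEEjjjDDDD, 3 further steps: EEEEjjjDDDD → EEEEEjjjDDDDD → EEEEEEjjjDDDDDD → (answer).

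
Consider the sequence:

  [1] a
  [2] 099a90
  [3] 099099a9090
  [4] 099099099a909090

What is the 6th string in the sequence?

Each term wraps the previous one in 099 on the left and 90 on the right.
From 099099099a909090, 2 further steps: 099099099a909090 → 099099099099a90909090 → (answer).

099099099099099a9090909090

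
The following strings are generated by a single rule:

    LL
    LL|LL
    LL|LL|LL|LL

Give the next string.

s(k+1) = s(k)·|·s(k) — each term doubles the last with '|' between the halves.
Doubling LL|LL|LL|LL with '|' between the halves:

LL|LL|LL|LL|LL|LL|LL|LL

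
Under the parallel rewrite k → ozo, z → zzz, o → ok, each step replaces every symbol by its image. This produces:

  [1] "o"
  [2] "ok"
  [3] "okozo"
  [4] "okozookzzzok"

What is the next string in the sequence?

okozookzzzokokozozzzzzzzzzokozo

Expanding okozookzzzok: o→ok, k→ozo, o→ok, z→zzz, o→ok, o→ok, k→ozo, z→zzz, z→zzz, z→zzz, o→ok, k→ozo. Concatenated: ok ozo ok zzz ok ok ozo zzz zzz zzz ok ozo.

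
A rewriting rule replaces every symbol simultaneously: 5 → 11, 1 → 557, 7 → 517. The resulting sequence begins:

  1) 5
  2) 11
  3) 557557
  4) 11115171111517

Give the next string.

5575575575571155751755755755755711557517

Applying the rule to each of the 14 symbols of 11115171111517 gives the pieces 557 557 557 557 11 557 517 557 557 557 557 11 557 517, which concatenate to the answer.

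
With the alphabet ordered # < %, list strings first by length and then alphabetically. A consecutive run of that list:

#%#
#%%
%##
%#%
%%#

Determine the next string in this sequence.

Find the rightmost character of %%# below %, bump it to the next letter, and reset everything to its right to #.

%%%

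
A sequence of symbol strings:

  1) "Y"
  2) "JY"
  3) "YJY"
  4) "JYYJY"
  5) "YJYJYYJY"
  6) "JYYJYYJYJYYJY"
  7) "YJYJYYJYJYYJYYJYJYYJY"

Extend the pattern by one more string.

From term 3 onward, concatenate the second-to-last term with the last: Y·JY = YJY, JY·YJY = JYYJY, …
So term 8 is JYYJYYJYJYYJY·YJYJYYJYJYYJYYJYJYYJY.

JYYJYYJYJYYJYYJYJYYJYJYYJYYJYJYYJY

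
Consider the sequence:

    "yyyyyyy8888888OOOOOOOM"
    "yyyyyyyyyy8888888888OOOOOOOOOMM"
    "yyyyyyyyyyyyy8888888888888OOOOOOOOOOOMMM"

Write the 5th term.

yyyyyyyyyyyyyyyyyyy8888888888888888888OOOOOOOOOOOOOOOMMMMM

Term n consists of 3n-2 y's, followed by 3n-2 8's, followed by 2n+1 O's, followed by n-2 M's, where the shown terms are n = 3, 4, 5.
At n = 7 the blocks have lengths 19, 19, 15, 5.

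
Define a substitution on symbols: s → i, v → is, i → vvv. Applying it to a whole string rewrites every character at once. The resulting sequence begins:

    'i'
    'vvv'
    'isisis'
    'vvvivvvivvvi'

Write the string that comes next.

isisisvvvisisisvvvisisisvvv

Apply φ to vvvivvvivvvi symbol by symbol: v→is, v→is, v→is, i→vvv, v→is, v→is, v→is, i→vvv, v→is, v→is, v→is, i→vvv; joined: is is is vvv is is is vvv is is is vvv.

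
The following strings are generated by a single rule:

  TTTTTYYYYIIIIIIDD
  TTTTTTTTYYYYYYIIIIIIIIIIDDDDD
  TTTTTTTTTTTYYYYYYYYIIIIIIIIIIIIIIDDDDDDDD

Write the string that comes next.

The n-th term is 3n+2 T's then 2n+2 Y's then 4n+2 I's then 3n-1 D's (n = 1, 2, …).
For the next term, n = 4, so the run lengths are 14, 10, 18, 11.

TTTTTTTTTTTTTTYYYYYYYYYYIIIIIIIIIIIIIIIIIIDDDDDDDDDDD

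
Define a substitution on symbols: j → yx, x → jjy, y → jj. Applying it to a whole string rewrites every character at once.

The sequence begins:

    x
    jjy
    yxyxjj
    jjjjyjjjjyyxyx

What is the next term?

Replace each of the 14 characters of jjjjyjjjjyyxyx in place — yx yx yx yx jj yx yx yx yx jj jj jjy jj jjy — and concatenate.

yxyxyxyxjjyxyxyxyxjjjjjjyjjjjy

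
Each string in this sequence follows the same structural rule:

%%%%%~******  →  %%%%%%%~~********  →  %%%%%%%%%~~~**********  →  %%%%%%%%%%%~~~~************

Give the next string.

Each string has the form %^{2n-1} ~^{n-2} *^{2n}, where the shown terms are n = 3, 4, 5, 6.
Setting n = 7 gives 13, 5, 14 characters in each block.

%%%%%%%%%%%%%~~~~~**************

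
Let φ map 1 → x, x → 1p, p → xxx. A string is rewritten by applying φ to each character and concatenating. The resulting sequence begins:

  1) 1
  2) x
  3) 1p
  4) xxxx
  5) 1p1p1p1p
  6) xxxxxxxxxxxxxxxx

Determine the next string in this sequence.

1p1p1p1p1p1p1p1p1p1p1p1p1p1p1p1p

Applying the rule to each of the 16 symbols of xxxxxxxxxxxxxxxx gives the pieces 1p 1p 1p 1p 1p 1p 1p 1p 1p 1p 1p 1p 1p 1p 1p 1p, which concatenate to the answer.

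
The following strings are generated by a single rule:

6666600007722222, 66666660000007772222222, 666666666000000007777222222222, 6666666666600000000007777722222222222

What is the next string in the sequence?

Reading off run lengths: 6 runs 5, 7, 9, 11; 0 runs 4, 6, 8, 10; 7 runs 2, 3, 4, 5; 2 runs 5, 7, 9, 11 — each is linear in n, where the shown terms are n = 2, 3, 4, 5.
At n = 6 the blocks have lengths 13, 12, 6, 13.

66666666666660000000000007777772222222222222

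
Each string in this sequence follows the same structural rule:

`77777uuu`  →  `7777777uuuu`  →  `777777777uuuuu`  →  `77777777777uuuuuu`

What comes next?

The n-th term is 2n-1 7's then n u's, where the shown terms are n = 3, 4, 5, 6.
Setting n = 7 gives 13, 7 characters in each block.

7777777777777uuuuuuu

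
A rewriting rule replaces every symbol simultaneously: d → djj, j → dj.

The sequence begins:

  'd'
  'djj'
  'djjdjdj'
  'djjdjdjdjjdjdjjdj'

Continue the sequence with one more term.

Applying the rule to each of the 17 symbols of djjdjdjdjjdjdjjdj gives the pieces djj dj dj djj dj djj dj djj dj dj djj dj djj dj dj djj dj, which concatenate to the answer.

djjdjdjdjjdjdjjdjdjjdjdjdjjdjdjjdjdjdjjdj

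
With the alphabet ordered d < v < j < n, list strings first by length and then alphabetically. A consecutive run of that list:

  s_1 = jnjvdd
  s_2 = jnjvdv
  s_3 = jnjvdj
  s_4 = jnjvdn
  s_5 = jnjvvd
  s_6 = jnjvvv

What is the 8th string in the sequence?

jnjvvn

Continuing the enumeration 2 steps past jnjvvv: jnjvvv → jnjvvj → (answer).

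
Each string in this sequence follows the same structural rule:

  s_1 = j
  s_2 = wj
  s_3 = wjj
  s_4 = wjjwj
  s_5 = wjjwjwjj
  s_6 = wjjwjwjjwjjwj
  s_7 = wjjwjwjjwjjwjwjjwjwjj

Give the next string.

This is a Fibonacci-style word recurrence s(k) = s(k−1)·s(k−2): e.g. wj·j = wjj.
The next term joins wjjwjwjjwjjwjwjjwjwjj and wjjwjwjjwjjwj.

wjjwjwjjwjjwjwjjwjwjjwjjwjwjjwjjwj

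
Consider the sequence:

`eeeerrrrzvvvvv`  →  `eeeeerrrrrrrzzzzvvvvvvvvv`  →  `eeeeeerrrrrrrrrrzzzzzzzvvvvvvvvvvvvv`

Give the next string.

eeeeeeerrrrrrrrrrrrrzzzzzzzzzzvvvvvvvvvvvvvvvvv

Reading off run lengths: e runs 4, 5, 6; r runs 4, 7, 10; z runs 1, 4, 7; v runs 5, 9, 13 — each is linear in n (n = 1, 2, …).
Setting n = 4 gives 7, 13, 10, 17 characters in each block.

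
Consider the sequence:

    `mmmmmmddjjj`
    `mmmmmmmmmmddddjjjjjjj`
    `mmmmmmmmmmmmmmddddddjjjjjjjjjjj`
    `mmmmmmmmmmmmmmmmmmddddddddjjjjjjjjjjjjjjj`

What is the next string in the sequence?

Term n consists of 4n+2 m's, followed by 2n d's, followed by 4n-1 j's (n = 1, 2, …).
At n = 5 the blocks have lengths 22, 10, 19.

mmmmmmmmmmmmmmmmmmmmmmddddddddddjjjjjjjjjjjjjjjjjjj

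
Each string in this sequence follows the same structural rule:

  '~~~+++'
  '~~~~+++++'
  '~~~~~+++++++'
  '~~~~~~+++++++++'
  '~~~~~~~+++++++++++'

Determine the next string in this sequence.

~~~~~~~~+++++++++++++

Each string has the form ~^{n+1} +^{2n-1}, where the shown terms are n = 2, 3, 4, 5, 6.
For the next term, n = 7, so the run lengths are 8, 13.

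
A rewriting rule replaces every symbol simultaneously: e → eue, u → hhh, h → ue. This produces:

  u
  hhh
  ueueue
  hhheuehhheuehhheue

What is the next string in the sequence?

Rewriting the 18 symbols of hhheuehhheuehhheue one by one yields ue ue ue eue hhh eue ue ue ue eue hhh eue ue ue ue eue hhh eue; concatenated:

ueueueeuehhheueueueueeuehhheueueueueeuehhheue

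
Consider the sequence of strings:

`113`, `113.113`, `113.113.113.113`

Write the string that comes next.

Each string is two copies of the previous one joined by '.'.
So the next term is two copies of 113.113.113.113 with '.' between the halves.

113.113.113.113.113.113.113.113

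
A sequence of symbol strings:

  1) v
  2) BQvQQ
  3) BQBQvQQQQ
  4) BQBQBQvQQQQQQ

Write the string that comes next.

Every step adds BQ to the front and QQ to the end of the previous string.
One more step from BQBQBQvQQQQQQ gives the answer.

BQBQBQBQvQQQQQQQQ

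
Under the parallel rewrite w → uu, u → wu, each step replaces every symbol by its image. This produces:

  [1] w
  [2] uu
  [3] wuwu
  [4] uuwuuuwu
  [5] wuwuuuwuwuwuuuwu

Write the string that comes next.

uuwuuuwuwuwuuuwuuuwuuuwuwuwuuuwu

φ(wuwuuuwuwuwuuuwu) expands symbol-by-symbol to uu wu uu wu wu wu uu wu uu wu uu wu wu wu uu wu; joining the 16 pieces gives the next term.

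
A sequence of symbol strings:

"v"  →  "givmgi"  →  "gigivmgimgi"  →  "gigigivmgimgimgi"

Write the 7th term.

gigigigigigivmgimgimgimgimgimgi

s(k+1) = gi·s(k)·mgi, so each term gains gi as a prefix and mgi as a suffix.
From gigigivmgimgimgi, 3 further steps: gigigivmgimgimgi → gigigigivmgimgimgimgi → gigigigigivmgimgimgimgimgi → (answer).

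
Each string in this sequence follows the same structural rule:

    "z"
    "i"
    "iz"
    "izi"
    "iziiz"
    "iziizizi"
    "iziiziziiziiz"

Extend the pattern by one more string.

iziiziziiziiziziizizi

Each term (from the third on) is the previous term followed by the one before it: term 3 = i·z = iz.
The next term joins iziiziziiziiz and iziizizi.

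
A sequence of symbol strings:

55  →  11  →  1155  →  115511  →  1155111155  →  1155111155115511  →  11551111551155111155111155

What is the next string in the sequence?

Each term (from the third on) is the previous term followed by the one before it: term 3 = 11·55 = 1155.
Continuing: 11551111551155111155111155 · 1155111155115511 gives term 8.

115511115511551111551111551155111155115511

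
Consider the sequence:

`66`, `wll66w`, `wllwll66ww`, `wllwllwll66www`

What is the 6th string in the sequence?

s(k+1) = wll·s(k)·w, so each term gains wll as a prefix and w as a suffix.
From wllwllwll66www, 2 further steps: wllwllwll66www → wllwllwllwll66wwww → (answer).

wllwllwllwllwll66wwwww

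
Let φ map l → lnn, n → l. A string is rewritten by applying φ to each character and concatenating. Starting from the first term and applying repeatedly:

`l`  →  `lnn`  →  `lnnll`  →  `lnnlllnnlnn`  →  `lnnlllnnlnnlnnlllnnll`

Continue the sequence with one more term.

Rewriting the 21 symbols of lnnlllnnlnnlnnlllnnll one by one yields lnn l l lnn lnn lnn l l lnn l l lnn l l lnn lnn lnn l l lnn lnn; concatenated:

lnnlllnnlnnlnnlllnnlllnnlllnnlnnlnnlllnnlnn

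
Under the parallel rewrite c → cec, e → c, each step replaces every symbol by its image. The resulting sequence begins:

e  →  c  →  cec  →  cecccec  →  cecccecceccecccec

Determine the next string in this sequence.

cecccecceccecccecceccceccecccecceccecccec

Applying the rule to each of the 17 symbols of cecccecceccecccec gives the pieces cec c cec cec cec c cec cec c cec cec c cec cec cec c cec, which concatenate to the answer.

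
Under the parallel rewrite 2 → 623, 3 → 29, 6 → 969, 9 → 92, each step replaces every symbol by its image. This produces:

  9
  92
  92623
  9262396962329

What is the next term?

Replace each of the 13 characters of 9262396962329 in place — 92 623 969 623 29 92 969 92 969 623 29 623 92 — and concatenate.

926239696232992969929696232962392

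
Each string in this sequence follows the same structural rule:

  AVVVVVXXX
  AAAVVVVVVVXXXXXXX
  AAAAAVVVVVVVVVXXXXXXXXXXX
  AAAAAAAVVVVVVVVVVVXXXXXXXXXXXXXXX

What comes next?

AAAAAAAAAVVVVVVVVVVVVVXXXXXXXXXXXXXXXXXXX

Term n consists of 2n-1 A's, followed by 2n+3 V's, followed by 4n-1 X's (n = 1, 2, …).
At n = 5 the blocks have lengths 9, 13, 19.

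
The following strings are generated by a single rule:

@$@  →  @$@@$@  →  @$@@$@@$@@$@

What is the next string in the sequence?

@$@@$@@$@@$@@$@@$@@$@@$@

Every step duplicates the string.
So the next term is two copies of @$@@$@@$@@$@.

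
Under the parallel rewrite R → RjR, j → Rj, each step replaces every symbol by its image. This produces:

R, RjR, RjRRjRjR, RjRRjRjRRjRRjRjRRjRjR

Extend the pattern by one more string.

Rewriting the 21 symbols of RjRRjRjRRjRRjRjRRjRjR one by one yields RjR Rj RjR RjR Rj RjR Rj RjR RjR Rj RjR RjR Rj RjR Rj RjR RjR Rj RjR Rj RjR; concatenated:

RjRRjRjRRjRRjRjRRjRjRRjRRjRjRRjRRjRjRRjRjRRjRRjRjRRjRjR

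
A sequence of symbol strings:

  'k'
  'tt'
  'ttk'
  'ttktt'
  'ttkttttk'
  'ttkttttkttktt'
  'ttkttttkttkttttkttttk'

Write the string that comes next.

ttkttttkttkttttkttttkttkttttkttktt

This is a Fibonacci-style word recurrence s(k) = s(k−1)·s(k−2): e.g. tt·k = ttk.
Continuing: ttkttttkttkttttkttttk · ttkttttkttktt gives term 8.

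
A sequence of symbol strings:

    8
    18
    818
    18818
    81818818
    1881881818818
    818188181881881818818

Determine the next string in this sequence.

This is a Fibonacci-style word recurrence s(k) = s(k−2)·s(k−1): e.g. 8·18 = 818.
The next term joins 1881881818818 and 818188181881881818818.

1881881818818818188181881881818818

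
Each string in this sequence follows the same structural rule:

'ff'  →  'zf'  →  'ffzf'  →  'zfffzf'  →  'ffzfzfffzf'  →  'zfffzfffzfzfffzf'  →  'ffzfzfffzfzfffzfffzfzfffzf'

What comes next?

zfffzfffzfzfffzfffzfzfffzfzfffzfffzfzfffzf

Each term (from the third on) is the two preceding terms concatenated in order: term 3 = ff·zf = ffzf.
Continuing: zfffzfffzfzfffzf · ffzfzfffzfzfffzfffzfzfffzf gives term 8.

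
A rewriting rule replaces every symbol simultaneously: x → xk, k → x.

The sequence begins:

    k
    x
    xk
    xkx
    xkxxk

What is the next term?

Rewriting each symbol of xkxxk: x→xk, k→x, x→xk, x→xk, k→x, which concatenates to xk x xk xk x.

xkxxkxkx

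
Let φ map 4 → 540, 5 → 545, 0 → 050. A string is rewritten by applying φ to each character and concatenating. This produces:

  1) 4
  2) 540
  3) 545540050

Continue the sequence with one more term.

Expanding 545540050: 5→545, 4→540, 5→545, 5→545, 4→540, 0→050, 0→050, 5→545, 0→050. Concatenated: 545 540 545 545 540 050 050 545 050.

545540545545540050050545050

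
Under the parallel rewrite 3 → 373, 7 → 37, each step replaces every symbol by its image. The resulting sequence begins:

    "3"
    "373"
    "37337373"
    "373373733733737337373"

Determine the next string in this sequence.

φ(373373733733737337373) expands symbol-by-symbol to 373 37 373 373 37 373 37 373 373 37 373 373 37 373 37 373 373 37 373 37 373; joining the 21 pieces gives the next term.

3733737337337373373733733737337337373373733733737337373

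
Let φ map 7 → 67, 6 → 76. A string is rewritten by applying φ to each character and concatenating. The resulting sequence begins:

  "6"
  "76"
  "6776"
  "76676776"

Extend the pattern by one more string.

Expanding 76676776: 7→67, 6→76, 6→76, 7→67, 6→76, 7→67, 7→67, 6→76. Concatenated: 67 76 76 67 76 67 67 76.

6776766776676776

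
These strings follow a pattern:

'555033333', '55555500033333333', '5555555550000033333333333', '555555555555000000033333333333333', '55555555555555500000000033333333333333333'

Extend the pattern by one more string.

The n-th term is 3n 5's then 2n-1 0's then 3n+2 3's (n = 1, 2, …).
For the next term, n = 6, so the run lengths are 18, 11, 20.

5555555555555555550000000000033333333333333333333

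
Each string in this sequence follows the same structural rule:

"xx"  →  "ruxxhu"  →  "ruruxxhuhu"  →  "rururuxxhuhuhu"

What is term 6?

rururururuxxhuhuhuhuhu

Every step adds ru to the front and hu to the end of the previous string.
From rururuxxhuhuhu, 2 further steps: rururuxxhuhuhu → rurururuxxhuhuhuhu → (answer).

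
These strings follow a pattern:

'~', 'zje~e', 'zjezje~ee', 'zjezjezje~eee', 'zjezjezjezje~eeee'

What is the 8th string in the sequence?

zjezjezjezjezjezjezje~eeeeeee

Every step adds zje to the front and e to the end of the previous string.
From zjezjezjezje~eeee, 3 further steps: zjezjezjezje~eeee → zjezjezjezjezje~eeeee → zjezjezjezjezjezje~eeeeee → (answer).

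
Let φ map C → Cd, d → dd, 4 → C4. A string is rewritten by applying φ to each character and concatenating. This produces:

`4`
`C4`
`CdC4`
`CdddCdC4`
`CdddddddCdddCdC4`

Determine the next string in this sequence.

CdddddddddddddddCdddddddCdddCdC4

Applying the rule to each of the 16 symbols of CdddddddCdddCdC4 gives the pieces Cd dd dd dd dd dd dd dd Cd dd dd dd Cd dd Cd C4, which concatenate to the answer.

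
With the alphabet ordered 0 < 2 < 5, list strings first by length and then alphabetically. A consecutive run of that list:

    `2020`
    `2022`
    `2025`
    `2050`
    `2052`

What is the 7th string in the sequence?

2200

Stepping forward 2 times from 2052: 2052 → 2055, then the target.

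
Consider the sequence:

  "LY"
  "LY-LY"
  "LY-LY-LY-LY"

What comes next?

LY-LY-LY-LY-LY-LY-LY-LY

Every step duplicates the string with '-' between the halves.
One more doubling of LY-LY-LY-LY gives the answer.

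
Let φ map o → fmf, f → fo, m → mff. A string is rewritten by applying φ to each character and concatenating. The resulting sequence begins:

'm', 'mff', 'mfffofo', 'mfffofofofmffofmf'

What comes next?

Rewriting the 17 symbols of mfffofofofmffofmf one by one yields mff fo fo fo fmf fo fmf fo fmf fo mff fo fo fmf fo mff fo; concatenated:

mfffofofofmffofmffofmffomfffofofmffomfffo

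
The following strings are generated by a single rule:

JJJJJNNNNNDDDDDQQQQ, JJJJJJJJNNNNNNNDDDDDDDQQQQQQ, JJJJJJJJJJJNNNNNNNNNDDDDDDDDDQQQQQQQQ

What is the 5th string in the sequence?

JJJJJJJJJJJJJJJJJNNNNNNNNNNNNNDDDDDDDDDDDDDQQQQQQQQQQQQ

Term n consists of 3n-1 J's, followed by 2n+1 N's, followed by 2n+1 D's, followed by 2n Q's, where the shown terms are n = 2, 3, 4.
Setting n = 6 gives 17, 13, 13, 12 characters in each block.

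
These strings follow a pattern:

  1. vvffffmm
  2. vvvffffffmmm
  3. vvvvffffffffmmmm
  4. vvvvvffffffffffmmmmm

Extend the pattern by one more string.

vvvvvvffffffffffffmmmmmm

Each string has the form v^{n} f^{2n} m^{n}, where the shown terms are n = 2, 3, 4, 5.
At n = 6 the blocks have lengths 6, 12, 6.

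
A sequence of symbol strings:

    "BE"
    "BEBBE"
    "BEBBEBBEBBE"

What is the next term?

Every step duplicates the string with 'B' between the halves.
Doubling BEBBEBBEBBE with 'B' between the halves:

BEBBEBBEBBEBBEBBEBBEBBE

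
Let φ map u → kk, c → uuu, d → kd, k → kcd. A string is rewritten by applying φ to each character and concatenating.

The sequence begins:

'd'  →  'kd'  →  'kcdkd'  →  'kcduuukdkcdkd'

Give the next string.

φ(kcduuukdkcdkd) expands symbol-by-symbol to kcd uuu kd kk kk kk kcd kd kcd uuu kd kcd kd; joining the 13 pieces gives the next term.

kcduuukdkkkkkkkcdkdkcduuukdkcdkd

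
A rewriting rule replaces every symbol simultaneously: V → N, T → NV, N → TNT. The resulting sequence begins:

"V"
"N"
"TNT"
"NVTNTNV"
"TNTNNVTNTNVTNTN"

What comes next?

φ(TNTNNVTNTNVTNTN) expands symbol-by-symbol to NV TNT NV TNT TNT N NV TNT NV TNT N NV TNT NV TNT; joining the 15 pieces gives the next term.

NVTNTNVTNTTNTNNVTNTNVTNTNNVTNTNVTNT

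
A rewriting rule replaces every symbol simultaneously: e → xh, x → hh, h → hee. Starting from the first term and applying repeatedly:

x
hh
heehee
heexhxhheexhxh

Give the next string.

heexhxhhhheehhheeheexhxhhhheehhhee

Replace each of the 14 characters of heexhxhheexhxh in place — hee xh xh hh hee hh hee hee xh xh hh hee hh hee — and concatenate.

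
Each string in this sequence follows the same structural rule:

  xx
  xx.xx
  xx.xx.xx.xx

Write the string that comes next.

Each string is two copies of the previous one joined by '.'.
Doubling xx.xx.xx.xx with '.' between the halves:

xx.xx.xx.xx.xx.xx.xx.xx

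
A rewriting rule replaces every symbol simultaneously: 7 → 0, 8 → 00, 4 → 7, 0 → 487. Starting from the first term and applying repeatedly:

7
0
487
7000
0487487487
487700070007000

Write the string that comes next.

Applying the rule to each of the 15 symbols of 487700070007000 gives the pieces 7 00 0 0 487 487 487 0 487 487 487 0 487 487 487, which concatenate to the answer.

7000048748748704874874870487487487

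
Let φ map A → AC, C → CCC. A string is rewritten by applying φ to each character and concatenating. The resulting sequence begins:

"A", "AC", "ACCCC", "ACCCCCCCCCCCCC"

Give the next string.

φ(ACCCCCCCCCCCCC) expands symbol-by-symbol to AC CCC CCC CCC CCC CCC CCC CCC CCC CCC CCC CCC CCC CCC; joining the 14 pieces gives the next term.

ACCCCCCCCCCCCCCCCCCCCCCCCCCCCCCCCCCCCCCCC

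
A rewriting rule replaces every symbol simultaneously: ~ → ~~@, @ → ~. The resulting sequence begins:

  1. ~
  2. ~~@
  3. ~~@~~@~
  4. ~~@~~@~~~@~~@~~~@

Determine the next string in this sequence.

Rewriting the 17 symbols of ~~@~~@~~~@~~@~~~@ one by one yields ~~@ ~~@ ~ ~~@ ~~@ ~ ~~@ ~~@ ~~@ ~ ~~@ ~~@ ~ ~~@ ~~@ ~~@ ~; concatenated:

~~@~~@~~~@~~@~~~@~~@~~@~~~@~~@~~~@~~@~~@~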